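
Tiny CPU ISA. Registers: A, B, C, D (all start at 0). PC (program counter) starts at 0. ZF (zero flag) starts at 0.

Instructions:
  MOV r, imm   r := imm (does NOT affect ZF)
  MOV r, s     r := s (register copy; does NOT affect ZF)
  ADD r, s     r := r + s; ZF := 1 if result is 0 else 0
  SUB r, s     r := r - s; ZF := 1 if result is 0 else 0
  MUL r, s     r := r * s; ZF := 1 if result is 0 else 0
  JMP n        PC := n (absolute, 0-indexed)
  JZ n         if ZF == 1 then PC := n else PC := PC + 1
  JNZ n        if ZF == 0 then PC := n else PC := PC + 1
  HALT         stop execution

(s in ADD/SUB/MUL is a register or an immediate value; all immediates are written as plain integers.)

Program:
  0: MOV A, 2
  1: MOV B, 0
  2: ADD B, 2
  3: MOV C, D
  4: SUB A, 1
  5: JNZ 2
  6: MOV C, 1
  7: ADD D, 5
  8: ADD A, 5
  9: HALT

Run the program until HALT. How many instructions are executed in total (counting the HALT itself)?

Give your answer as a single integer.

Step 1: PC=0 exec 'MOV A, 2'. After: A=2 B=0 C=0 D=0 ZF=0 PC=1
Step 2: PC=1 exec 'MOV B, 0'. After: A=2 B=0 C=0 D=0 ZF=0 PC=2
Step 3: PC=2 exec 'ADD B, 2'. After: A=2 B=2 C=0 D=0 ZF=0 PC=3
Step 4: PC=3 exec 'MOV C, D'. After: A=2 B=2 C=0 D=0 ZF=0 PC=4
Step 5: PC=4 exec 'SUB A, 1'. After: A=1 B=2 C=0 D=0 ZF=0 PC=5
Step 6: PC=5 exec 'JNZ 2'. After: A=1 B=2 C=0 D=0 ZF=0 PC=2
Step 7: PC=2 exec 'ADD B, 2'. After: A=1 B=4 C=0 D=0 ZF=0 PC=3
Step 8: PC=3 exec 'MOV C, D'. After: A=1 B=4 C=0 D=0 ZF=0 PC=4
Step 9: PC=4 exec 'SUB A, 1'. After: A=0 B=4 C=0 D=0 ZF=1 PC=5
Step 10: PC=5 exec 'JNZ 2'. After: A=0 B=4 C=0 D=0 ZF=1 PC=6
Step 11: PC=6 exec 'MOV C, 1'. After: A=0 B=4 C=1 D=0 ZF=1 PC=7
Step 12: PC=7 exec 'ADD D, 5'. After: A=0 B=4 C=1 D=5 ZF=0 PC=8
Step 13: PC=8 exec 'ADD A, 5'. After: A=5 B=4 C=1 D=5 ZF=0 PC=9
Step 14: PC=9 exec 'HALT'. After: A=5 B=4 C=1 D=5 ZF=0 PC=9 HALTED
Total instructions executed: 14

Answer: 14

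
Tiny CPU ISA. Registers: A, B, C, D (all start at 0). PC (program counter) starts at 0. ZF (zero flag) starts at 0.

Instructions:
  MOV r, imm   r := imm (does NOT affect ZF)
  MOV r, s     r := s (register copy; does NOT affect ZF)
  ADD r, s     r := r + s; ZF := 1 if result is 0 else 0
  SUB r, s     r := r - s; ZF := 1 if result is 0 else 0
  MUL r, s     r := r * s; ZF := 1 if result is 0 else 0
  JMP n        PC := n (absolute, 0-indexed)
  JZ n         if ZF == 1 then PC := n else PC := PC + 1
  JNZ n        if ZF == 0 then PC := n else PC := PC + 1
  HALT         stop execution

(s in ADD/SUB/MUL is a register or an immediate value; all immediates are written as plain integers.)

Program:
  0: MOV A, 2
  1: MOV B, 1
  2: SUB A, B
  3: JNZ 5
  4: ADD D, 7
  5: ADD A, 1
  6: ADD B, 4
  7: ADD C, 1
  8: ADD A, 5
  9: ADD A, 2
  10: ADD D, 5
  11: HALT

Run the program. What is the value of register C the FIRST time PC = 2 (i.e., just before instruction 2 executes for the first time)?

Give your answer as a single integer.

Step 1: PC=0 exec 'MOV A, 2'. After: A=2 B=0 C=0 D=0 ZF=0 PC=1
Step 2: PC=1 exec 'MOV B, 1'. After: A=2 B=1 C=0 D=0 ZF=0 PC=2
First time PC=2: C=0

0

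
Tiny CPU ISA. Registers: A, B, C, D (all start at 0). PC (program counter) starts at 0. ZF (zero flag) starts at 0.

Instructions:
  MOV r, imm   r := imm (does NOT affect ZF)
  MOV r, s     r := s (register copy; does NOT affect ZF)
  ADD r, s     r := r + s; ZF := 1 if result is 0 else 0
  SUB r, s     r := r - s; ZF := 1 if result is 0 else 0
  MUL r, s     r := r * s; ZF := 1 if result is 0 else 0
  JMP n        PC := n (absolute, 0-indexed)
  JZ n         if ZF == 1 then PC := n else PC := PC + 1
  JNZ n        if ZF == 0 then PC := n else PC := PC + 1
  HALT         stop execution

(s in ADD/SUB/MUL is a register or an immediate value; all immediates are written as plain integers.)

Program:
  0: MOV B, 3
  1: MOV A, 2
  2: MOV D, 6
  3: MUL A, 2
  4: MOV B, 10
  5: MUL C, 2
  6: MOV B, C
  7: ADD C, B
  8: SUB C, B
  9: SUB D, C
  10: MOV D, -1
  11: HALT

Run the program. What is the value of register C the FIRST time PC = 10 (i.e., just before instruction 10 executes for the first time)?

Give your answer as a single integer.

Step 1: PC=0 exec 'MOV B, 3'. After: A=0 B=3 C=0 D=0 ZF=0 PC=1
Step 2: PC=1 exec 'MOV A, 2'. After: A=2 B=3 C=0 D=0 ZF=0 PC=2
Step 3: PC=2 exec 'MOV D, 6'. After: A=2 B=3 C=0 D=6 ZF=0 PC=3
Step 4: PC=3 exec 'MUL A, 2'. After: A=4 B=3 C=0 D=6 ZF=0 PC=4
Step 5: PC=4 exec 'MOV B, 10'. After: A=4 B=10 C=0 D=6 ZF=0 PC=5
Step 6: PC=5 exec 'MUL C, 2'. After: A=4 B=10 C=0 D=6 ZF=1 PC=6
Step 7: PC=6 exec 'MOV B, C'. After: A=4 B=0 C=0 D=6 ZF=1 PC=7
Step 8: PC=7 exec 'ADD C, B'. After: A=4 B=0 C=0 D=6 ZF=1 PC=8
Step 9: PC=8 exec 'SUB C, B'. After: A=4 B=0 C=0 D=6 ZF=1 PC=9
Step 10: PC=9 exec 'SUB D, C'. After: A=4 B=0 C=0 D=6 ZF=0 PC=10
First time PC=10: C=0

0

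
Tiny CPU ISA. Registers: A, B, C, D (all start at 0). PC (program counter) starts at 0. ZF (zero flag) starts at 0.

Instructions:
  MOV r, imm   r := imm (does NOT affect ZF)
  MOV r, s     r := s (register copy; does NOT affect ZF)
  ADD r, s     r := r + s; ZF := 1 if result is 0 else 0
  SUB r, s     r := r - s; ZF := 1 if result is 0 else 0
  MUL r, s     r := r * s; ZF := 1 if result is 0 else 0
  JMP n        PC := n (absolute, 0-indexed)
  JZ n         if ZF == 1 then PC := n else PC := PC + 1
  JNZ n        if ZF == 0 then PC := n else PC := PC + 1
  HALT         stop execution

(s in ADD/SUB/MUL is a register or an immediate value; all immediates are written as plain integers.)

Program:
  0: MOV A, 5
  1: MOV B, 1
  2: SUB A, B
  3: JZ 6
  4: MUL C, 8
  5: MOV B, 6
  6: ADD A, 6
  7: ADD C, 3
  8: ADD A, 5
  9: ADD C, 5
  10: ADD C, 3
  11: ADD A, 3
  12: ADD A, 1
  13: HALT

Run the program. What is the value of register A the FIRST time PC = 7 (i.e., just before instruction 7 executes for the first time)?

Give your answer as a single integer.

Step 1: PC=0 exec 'MOV A, 5'. After: A=5 B=0 C=0 D=0 ZF=0 PC=1
Step 2: PC=1 exec 'MOV B, 1'. After: A=5 B=1 C=0 D=0 ZF=0 PC=2
Step 3: PC=2 exec 'SUB A, B'. After: A=4 B=1 C=0 D=0 ZF=0 PC=3
Step 4: PC=3 exec 'JZ 6'. After: A=4 B=1 C=0 D=0 ZF=0 PC=4
Step 5: PC=4 exec 'MUL C, 8'. After: A=4 B=1 C=0 D=0 ZF=1 PC=5
Step 6: PC=5 exec 'MOV B, 6'. After: A=4 B=6 C=0 D=0 ZF=1 PC=6
Step 7: PC=6 exec 'ADD A, 6'. After: A=10 B=6 C=0 D=0 ZF=0 PC=7
First time PC=7: A=10

10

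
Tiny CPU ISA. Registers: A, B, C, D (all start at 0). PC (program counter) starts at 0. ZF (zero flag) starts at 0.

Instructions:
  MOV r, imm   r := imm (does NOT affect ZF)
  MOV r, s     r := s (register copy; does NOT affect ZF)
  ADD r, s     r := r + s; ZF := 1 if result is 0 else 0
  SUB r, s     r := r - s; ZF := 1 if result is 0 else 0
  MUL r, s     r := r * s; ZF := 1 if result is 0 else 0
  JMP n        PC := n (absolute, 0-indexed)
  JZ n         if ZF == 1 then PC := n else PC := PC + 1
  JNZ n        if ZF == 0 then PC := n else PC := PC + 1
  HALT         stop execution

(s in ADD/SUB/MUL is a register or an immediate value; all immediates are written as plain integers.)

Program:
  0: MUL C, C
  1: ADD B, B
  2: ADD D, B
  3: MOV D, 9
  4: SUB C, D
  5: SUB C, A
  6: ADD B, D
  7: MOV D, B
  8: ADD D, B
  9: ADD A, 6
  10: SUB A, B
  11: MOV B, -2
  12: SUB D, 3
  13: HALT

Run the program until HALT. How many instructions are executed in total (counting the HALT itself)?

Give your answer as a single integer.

Answer: 14

Derivation:
Step 1: PC=0 exec 'MUL C, C'. After: A=0 B=0 C=0 D=0 ZF=1 PC=1
Step 2: PC=1 exec 'ADD B, B'. After: A=0 B=0 C=0 D=0 ZF=1 PC=2
Step 3: PC=2 exec 'ADD D, B'. After: A=0 B=0 C=0 D=0 ZF=1 PC=3
Step 4: PC=3 exec 'MOV D, 9'. After: A=0 B=0 C=0 D=9 ZF=1 PC=4
Step 5: PC=4 exec 'SUB C, D'. After: A=0 B=0 C=-9 D=9 ZF=0 PC=5
Step 6: PC=5 exec 'SUB C, A'. After: A=0 B=0 C=-9 D=9 ZF=0 PC=6
Step 7: PC=6 exec 'ADD B, D'. After: A=0 B=9 C=-9 D=9 ZF=0 PC=7
Step 8: PC=7 exec 'MOV D, B'. After: A=0 B=9 C=-9 D=9 ZF=0 PC=8
Step 9: PC=8 exec 'ADD D, B'. After: A=0 B=9 C=-9 D=18 ZF=0 PC=9
Step 10: PC=9 exec 'ADD A, 6'. After: A=6 B=9 C=-9 D=18 ZF=0 PC=10
Step 11: PC=10 exec 'SUB A, B'. After: A=-3 B=9 C=-9 D=18 ZF=0 PC=11
Step 12: PC=11 exec 'MOV B, -2'. After: A=-3 B=-2 C=-9 D=18 ZF=0 PC=12
Step 13: PC=12 exec 'SUB D, 3'. After: A=-3 B=-2 C=-9 D=15 ZF=0 PC=13
Step 14: PC=13 exec 'HALT'. After: A=-3 B=-2 C=-9 D=15 ZF=0 PC=13 HALTED
Total instructions executed: 14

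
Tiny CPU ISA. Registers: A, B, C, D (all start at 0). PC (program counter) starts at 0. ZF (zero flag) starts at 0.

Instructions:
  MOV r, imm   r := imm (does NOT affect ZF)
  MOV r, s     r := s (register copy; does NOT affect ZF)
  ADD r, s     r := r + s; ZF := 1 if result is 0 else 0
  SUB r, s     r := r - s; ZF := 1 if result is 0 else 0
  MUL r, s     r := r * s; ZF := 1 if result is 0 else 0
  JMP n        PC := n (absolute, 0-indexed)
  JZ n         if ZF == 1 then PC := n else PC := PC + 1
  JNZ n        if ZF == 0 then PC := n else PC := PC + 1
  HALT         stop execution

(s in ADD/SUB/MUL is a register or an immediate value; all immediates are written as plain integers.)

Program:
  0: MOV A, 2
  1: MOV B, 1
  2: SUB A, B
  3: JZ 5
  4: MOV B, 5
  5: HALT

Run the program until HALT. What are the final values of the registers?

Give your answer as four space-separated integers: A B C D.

Step 1: PC=0 exec 'MOV A, 2'. After: A=2 B=0 C=0 D=0 ZF=0 PC=1
Step 2: PC=1 exec 'MOV B, 1'. After: A=2 B=1 C=0 D=0 ZF=0 PC=2
Step 3: PC=2 exec 'SUB A, B'. After: A=1 B=1 C=0 D=0 ZF=0 PC=3
Step 4: PC=3 exec 'JZ 5'. After: A=1 B=1 C=0 D=0 ZF=0 PC=4
Step 5: PC=4 exec 'MOV B, 5'. After: A=1 B=5 C=0 D=0 ZF=0 PC=5
Step 6: PC=5 exec 'HALT'. After: A=1 B=5 C=0 D=0 ZF=0 PC=5 HALTED

Answer: 1 5 0 0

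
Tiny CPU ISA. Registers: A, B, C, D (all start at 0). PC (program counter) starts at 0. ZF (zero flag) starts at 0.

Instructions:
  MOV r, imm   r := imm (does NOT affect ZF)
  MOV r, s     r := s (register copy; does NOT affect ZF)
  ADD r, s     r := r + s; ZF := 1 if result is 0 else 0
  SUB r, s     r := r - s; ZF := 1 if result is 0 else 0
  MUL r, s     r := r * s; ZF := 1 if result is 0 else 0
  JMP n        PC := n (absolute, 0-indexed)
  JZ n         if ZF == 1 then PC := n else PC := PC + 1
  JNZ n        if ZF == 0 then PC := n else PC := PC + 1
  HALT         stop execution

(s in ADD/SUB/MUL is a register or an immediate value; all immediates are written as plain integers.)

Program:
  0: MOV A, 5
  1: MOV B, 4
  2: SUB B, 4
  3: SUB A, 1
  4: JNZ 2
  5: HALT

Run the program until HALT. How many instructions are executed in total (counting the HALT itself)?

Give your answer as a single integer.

Answer: 18

Derivation:
Step 1: PC=0 exec 'MOV A, 5'. After: A=5 B=0 C=0 D=0 ZF=0 PC=1
Step 2: PC=1 exec 'MOV B, 4'. After: A=5 B=4 C=0 D=0 ZF=0 PC=2
Step 3: PC=2 exec 'SUB B, 4'. After: A=5 B=0 C=0 D=0 ZF=1 PC=3
Step 4: PC=3 exec 'SUB A, 1'. After: A=4 B=0 C=0 D=0 ZF=0 PC=4
Step 5: PC=4 exec 'JNZ 2'. After: A=4 B=0 C=0 D=0 ZF=0 PC=2
Step 6: PC=2 exec 'SUB B, 4'. After: A=4 B=-4 C=0 D=0 ZF=0 PC=3
Step 7: PC=3 exec 'SUB A, 1'. After: A=3 B=-4 C=0 D=0 ZF=0 PC=4
Step 8: PC=4 exec 'JNZ 2'. After: A=3 B=-4 C=0 D=0 ZF=0 PC=2
Step 9: PC=2 exec 'SUB B, 4'. After: A=3 B=-8 C=0 D=0 ZF=0 PC=3
Step 10: PC=3 exec 'SUB A, 1'. After: A=2 B=-8 C=0 D=0 ZF=0 PC=4
Step 11: PC=4 exec 'JNZ 2'. After: A=2 B=-8 C=0 D=0 ZF=0 PC=2
Step 12: PC=2 exec 'SUB B, 4'. After: A=2 B=-12 C=0 D=0 ZF=0 PC=3
Step 13: PC=3 exec 'SUB A, 1'. After: A=1 B=-12 C=0 D=0 ZF=0 PC=4
Step 14: PC=4 exec 'JNZ 2'. After: A=1 B=-12 C=0 D=0 ZF=0 PC=2
Step 15: PC=2 exec 'SUB B, 4'. After: A=1 B=-16 C=0 D=0 ZF=0 PC=3
Step 16: PC=3 exec 'SUB A, 1'. After: A=0 B=-16 C=0 D=0 ZF=1 PC=4
Step 17: PC=4 exec 'JNZ 2'. After: A=0 B=-16 C=0 D=0 ZF=1 PC=5
Step 18: PC=5 exec 'HALT'. After: A=0 B=-16 C=0 D=0 ZF=1 PC=5 HALTED
Total instructions executed: 18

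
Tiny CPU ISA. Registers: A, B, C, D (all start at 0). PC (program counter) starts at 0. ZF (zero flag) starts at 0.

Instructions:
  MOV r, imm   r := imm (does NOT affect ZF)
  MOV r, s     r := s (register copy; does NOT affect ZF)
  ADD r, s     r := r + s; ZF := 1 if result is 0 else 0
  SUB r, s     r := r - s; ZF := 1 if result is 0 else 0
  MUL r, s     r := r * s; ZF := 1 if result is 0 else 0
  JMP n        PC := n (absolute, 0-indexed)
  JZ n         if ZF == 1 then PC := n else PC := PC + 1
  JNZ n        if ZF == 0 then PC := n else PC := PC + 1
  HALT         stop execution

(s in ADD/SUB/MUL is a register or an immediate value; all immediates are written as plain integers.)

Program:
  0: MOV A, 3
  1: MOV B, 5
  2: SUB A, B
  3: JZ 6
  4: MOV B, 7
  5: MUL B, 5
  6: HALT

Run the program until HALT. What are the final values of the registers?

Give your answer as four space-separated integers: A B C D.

Answer: -2 35 0 0

Derivation:
Step 1: PC=0 exec 'MOV A, 3'. After: A=3 B=0 C=0 D=0 ZF=0 PC=1
Step 2: PC=1 exec 'MOV B, 5'. After: A=3 B=5 C=0 D=0 ZF=0 PC=2
Step 3: PC=2 exec 'SUB A, B'. After: A=-2 B=5 C=0 D=0 ZF=0 PC=3
Step 4: PC=3 exec 'JZ 6'. After: A=-2 B=5 C=0 D=0 ZF=0 PC=4
Step 5: PC=4 exec 'MOV B, 7'. After: A=-2 B=7 C=0 D=0 ZF=0 PC=5
Step 6: PC=5 exec 'MUL B, 5'. After: A=-2 B=35 C=0 D=0 ZF=0 PC=6
Step 7: PC=6 exec 'HALT'. After: A=-2 B=35 C=0 D=0 ZF=0 PC=6 HALTED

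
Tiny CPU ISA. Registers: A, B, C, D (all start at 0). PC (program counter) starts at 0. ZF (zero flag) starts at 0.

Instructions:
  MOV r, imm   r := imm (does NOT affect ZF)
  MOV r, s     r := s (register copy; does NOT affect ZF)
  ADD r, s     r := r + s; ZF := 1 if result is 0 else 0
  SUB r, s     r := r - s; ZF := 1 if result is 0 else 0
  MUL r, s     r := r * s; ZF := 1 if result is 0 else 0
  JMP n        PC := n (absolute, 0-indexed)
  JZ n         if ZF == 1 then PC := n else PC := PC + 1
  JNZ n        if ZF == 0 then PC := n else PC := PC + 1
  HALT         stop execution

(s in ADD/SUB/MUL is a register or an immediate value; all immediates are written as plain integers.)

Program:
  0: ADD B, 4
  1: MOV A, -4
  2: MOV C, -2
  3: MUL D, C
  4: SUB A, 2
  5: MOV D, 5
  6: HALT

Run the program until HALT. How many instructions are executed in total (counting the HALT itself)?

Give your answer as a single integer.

Step 1: PC=0 exec 'ADD B, 4'. After: A=0 B=4 C=0 D=0 ZF=0 PC=1
Step 2: PC=1 exec 'MOV A, -4'. After: A=-4 B=4 C=0 D=0 ZF=0 PC=2
Step 3: PC=2 exec 'MOV C, -2'. After: A=-4 B=4 C=-2 D=0 ZF=0 PC=3
Step 4: PC=3 exec 'MUL D, C'. After: A=-4 B=4 C=-2 D=0 ZF=1 PC=4
Step 5: PC=4 exec 'SUB A, 2'. After: A=-6 B=4 C=-2 D=0 ZF=0 PC=5
Step 6: PC=5 exec 'MOV D, 5'. After: A=-6 B=4 C=-2 D=5 ZF=0 PC=6
Step 7: PC=6 exec 'HALT'. After: A=-6 B=4 C=-2 D=5 ZF=0 PC=6 HALTED
Total instructions executed: 7

Answer: 7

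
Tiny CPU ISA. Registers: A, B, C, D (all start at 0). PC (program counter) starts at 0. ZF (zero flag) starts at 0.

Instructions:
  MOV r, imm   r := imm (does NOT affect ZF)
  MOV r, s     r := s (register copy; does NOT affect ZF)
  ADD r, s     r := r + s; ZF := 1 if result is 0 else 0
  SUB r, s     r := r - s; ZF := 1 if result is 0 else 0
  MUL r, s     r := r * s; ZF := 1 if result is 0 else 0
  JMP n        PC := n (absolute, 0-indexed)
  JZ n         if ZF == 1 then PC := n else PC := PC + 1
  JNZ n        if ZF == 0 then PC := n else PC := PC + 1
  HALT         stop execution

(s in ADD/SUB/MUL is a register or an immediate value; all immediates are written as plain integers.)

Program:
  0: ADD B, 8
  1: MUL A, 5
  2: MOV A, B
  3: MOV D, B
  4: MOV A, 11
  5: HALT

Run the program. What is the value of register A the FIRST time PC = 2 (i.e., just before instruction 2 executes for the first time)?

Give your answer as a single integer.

Step 1: PC=0 exec 'ADD B, 8'. After: A=0 B=8 C=0 D=0 ZF=0 PC=1
Step 2: PC=1 exec 'MUL A, 5'. After: A=0 B=8 C=0 D=0 ZF=1 PC=2
First time PC=2: A=0

0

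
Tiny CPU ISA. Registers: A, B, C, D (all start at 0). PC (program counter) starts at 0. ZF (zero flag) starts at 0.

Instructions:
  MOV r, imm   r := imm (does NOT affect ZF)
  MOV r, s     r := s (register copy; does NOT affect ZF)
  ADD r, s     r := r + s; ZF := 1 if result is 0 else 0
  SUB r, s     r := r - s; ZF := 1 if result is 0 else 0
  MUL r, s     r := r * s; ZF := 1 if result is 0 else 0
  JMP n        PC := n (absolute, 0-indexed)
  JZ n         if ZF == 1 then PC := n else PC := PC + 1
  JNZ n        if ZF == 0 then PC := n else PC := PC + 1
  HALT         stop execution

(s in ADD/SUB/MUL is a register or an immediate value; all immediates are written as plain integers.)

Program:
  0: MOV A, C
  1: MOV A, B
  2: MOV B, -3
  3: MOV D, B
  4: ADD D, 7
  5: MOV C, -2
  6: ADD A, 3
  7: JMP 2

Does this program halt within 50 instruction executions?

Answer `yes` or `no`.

Step 1: PC=0 exec 'MOV A, C'. After: A=0 B=0 C=0 D=0 ZF=0 PC=1
Step 2: PC=1 exec 'MOV A, B'. After: A=0 B=0 C=0 D=0 ZF=0 PC=2
Step 3: PC=2 exec 'MOV B, -3'. After: A=0 B=-3 C=0 D=0 ZF=0 PC=3
Step 4: PC=3 exec 'MOV D, B'. After: A=0 B=-3 C=0 D=-3 ZF=0 PC=4
Step 5: PC=4 exec 'ADD D, 7'. After: A=0 B=-3 C=0 D=4 ZF=0 PC=5
Step 6: PC=5 exec 'MOV C, -2'. After: A=0 B=-3 C=-2 D=4 ZF=0 PC=6
Step 7: PC=6 exec 'ADD A, 3'. After: A=3 B=-3 C=-2 D=4 ZF=0 PC=7
Step 8: PC=7 exec 'JMP 2'. After: A=3 B=-3 C=-2 D=4 ZF=0 PC=2
Step 9: PC=2 exec 'MOV B, -3'. After: A=3 B=-3 C=-2 D=4 ZF=0 PC=3
Step 10: PC=3 exec 'MOV D, B'. After: A=3 B=-3 C=-2 D=-3 ZF=0 PC=4
Step 11: PC=4 exec 'ADD D, 7'. After: A=3 B=-3 C=-2 D=4 ZF=0 PC=5
Step 12: PC=5 exec 'MOV C, -2'. After: A=3 B=-3 C=-2 D=4 ZF=0 PC=6
Step 13: PC=6 exec 'ADD A, 3'. After: A=6 B=-3 C=-2 D=4 ZF=0 PC=7
Step 14: PC=7 exec 'JMP 2'. After: A=6 B=-3 C=-2 D=4 ZF=0 PC=2
Step 15: PC=2 exec 'MOV B, -3'. After: A=6 B=-3 C=-2 D=4 ZF=0 PC=3
After 50 steps: not halted. PC revisits the same instructions with no path to HALT; will never halt.

Answer: no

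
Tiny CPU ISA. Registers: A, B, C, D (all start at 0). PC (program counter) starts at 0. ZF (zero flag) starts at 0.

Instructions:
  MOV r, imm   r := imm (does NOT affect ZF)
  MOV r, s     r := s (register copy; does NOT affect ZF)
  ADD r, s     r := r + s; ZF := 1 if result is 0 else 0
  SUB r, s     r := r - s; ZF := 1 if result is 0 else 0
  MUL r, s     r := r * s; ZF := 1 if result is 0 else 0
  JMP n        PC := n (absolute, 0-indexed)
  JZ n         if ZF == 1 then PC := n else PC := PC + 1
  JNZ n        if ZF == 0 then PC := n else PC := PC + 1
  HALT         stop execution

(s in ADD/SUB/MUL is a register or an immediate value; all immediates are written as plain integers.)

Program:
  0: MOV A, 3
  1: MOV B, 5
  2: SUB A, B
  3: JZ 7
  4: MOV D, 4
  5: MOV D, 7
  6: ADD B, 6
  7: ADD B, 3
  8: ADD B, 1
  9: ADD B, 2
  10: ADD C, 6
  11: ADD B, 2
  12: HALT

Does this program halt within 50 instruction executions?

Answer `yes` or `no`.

Step 1: PC=0 exec 'MOV A, 3'. After: A=3 B=0 C=0 D=0 ZF=0 PC=1
Step 2: PC=1 exec 'MOV B, 5'. After: A=3 B=5 C=0 D=0 ZF=0 PC=2
Step 3: PC=2 exec 'SUB A, B'. After: A=-2 B=5 C=0 D=0 ZF=0 PC=3
Step 4: PC=3 exec 'JZ 7'. After: A=-2 B=5 C=0 D=0 ZF=0 PC=4
Step 5: PC=4 exec 'MOV D, 4'. After: A=-2 B=5 C=0 D=4 ZF=0 PC=5
Step 6: PC=5 exec 'MOV D, 7'. After: A=-2 B=5 C=0 D=7 ZF=0 PC=6
Step 7: PC=6 exec 'ADD B, 6'. After: A=-2 B=11 C=0 D=7 ZF=0 PC=7
Step 8: PC=7 exec 'ADD B, 3'. After: A=-2 B=14 C=0 D=7 ZF=0 PC=8
Step 9: PC=8 exec 'ADD B, 1'. After: A=-2 B=15 C=0 D=7 ZF=0 PC=9
Step 10: PC=9 exec 'ADD B, 2'. After: A=-2 B=17 C=0 D=7 ZF=0 PC=10
Step 11: PC=10 exec 'ADD C, 6'. After: A=-2 B=17 C=6 D=7 ZF=0 PC=11
Step 12: PC=11 exec 'ADD B, 2'. After: A=-2 B=19 C=6 D=7 ZF=0 PC=12
Step 13: PC=12 exec 'HALT'. After: A=-2 B=19 C=6 D=7 ZF=0 PC=12 HALTED

Answer: yes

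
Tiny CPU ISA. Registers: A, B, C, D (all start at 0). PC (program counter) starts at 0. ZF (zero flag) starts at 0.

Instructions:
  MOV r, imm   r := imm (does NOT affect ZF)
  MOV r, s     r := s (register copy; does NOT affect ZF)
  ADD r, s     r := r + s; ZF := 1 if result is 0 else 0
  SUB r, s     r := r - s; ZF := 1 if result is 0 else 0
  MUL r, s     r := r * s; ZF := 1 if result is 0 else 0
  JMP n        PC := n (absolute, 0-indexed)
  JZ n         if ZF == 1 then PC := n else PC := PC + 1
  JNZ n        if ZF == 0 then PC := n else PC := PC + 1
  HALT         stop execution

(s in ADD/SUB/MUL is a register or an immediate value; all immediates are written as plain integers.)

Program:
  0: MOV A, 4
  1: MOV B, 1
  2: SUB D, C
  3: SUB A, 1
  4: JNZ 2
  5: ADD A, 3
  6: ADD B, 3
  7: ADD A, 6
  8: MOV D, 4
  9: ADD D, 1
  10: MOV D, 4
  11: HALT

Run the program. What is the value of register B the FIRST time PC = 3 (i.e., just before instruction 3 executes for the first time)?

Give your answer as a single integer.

Step 1: PC=0 exec 'MOV A, 4'. After: A=4 B=0 C=0 D=0 ZF=0 PC=1
Step 2: PC=1 exec 'MOV B, 1'. After: A=4 B=1 C=0 D=0 ZF=0 PC=2
Step 3: PC=2 exec 'SUB D, C'. After: A=4 B=1 C=0 D=0 ZF=1 PC=3
First time PC=3: B=1

1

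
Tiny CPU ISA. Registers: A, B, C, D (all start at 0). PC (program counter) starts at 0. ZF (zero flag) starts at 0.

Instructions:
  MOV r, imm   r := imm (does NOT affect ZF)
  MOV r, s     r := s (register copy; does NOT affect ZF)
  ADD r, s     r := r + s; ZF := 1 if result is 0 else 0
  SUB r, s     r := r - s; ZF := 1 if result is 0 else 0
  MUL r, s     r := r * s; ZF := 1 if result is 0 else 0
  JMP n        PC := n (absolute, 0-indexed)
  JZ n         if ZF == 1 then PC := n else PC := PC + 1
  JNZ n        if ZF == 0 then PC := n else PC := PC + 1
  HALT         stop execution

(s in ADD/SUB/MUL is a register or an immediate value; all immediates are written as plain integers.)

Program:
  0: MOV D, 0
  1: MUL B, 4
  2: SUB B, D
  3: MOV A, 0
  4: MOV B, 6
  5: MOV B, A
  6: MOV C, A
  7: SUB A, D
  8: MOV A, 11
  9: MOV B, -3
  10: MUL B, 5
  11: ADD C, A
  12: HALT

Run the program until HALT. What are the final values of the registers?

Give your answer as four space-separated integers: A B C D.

Answer: 11 -15 11 0

Derivation:
Step 1: PC=0 exec 'MOV D, 0'. After: A=0 B=0 C=0 D=0 ZF=0 PC=1
Step 2: PC=1 exec 'MUL B, 4'. After: A=0 B=0 C=0 D=0 ZF=1 PC=2
Step 3: PC=2 exec 'SUB B, D'. After: A=0 B=0 C=0 D=0 ZF=1 PC=3
Step 4: PC=3 exec 'MOV A, 0'. After: A=0 B=0 C=0 D=0 ZF=1 PC=4
Step 5: PC=4 exec 'MOV B, 6'. After: A=0 B=6 C=0 D=0 ZF=1 PC=5
Step 6: PC=5 exec 'MOV B, A'. After: A=0 B=0 C=0 D=0 ZF=1 PC=6
Step 7: PC=6 exec 'MOV C, A'. After: A=0 B=0 C=0 D=0 ZF=1 PC=7
Step 8: PC=7 exec 'SUB A, D'. After: A=0 B=0 C=0 D=0 ZF=1 PC=8
Step 9: PC=8 exec 'MOV A, 11'. After: A=11 B=0 C=0 D=0 ZF=1 PC=9
Step 10: PC=9 exec 'MOV B, -3'. After: A=11 B=-3 C=0 D=0 ZF=1 PC=10
Step 11: PC=10 exec 'MUL B, 5'. After: A=11 B=-15 C=0 D=0 ZF=0 PC=11
Step 12: PC=11 exec 'ADD C, A'. After: A=11 B=-15 C=11 D=0 ZF=0 PC=12
Step 13: PC=12 exec 'HALT'. After: A=11 B=-15 C=11 D=0 ZF=0 PC=12 HALTED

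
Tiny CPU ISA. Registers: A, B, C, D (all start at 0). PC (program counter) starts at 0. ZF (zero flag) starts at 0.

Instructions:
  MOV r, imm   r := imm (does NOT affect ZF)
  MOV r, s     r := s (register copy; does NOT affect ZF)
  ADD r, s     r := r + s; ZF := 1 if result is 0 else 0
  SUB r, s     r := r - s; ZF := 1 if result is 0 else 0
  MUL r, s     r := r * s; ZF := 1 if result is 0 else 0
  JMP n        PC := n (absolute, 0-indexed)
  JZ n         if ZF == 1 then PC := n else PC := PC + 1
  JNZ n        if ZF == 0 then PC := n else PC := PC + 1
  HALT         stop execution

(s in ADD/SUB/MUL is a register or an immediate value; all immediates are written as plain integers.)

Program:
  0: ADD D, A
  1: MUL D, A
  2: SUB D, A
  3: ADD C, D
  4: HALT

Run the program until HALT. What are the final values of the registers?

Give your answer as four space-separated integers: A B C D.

Answer: 0 0 0 0

Derivation:
Step 1: PC=0 exec 'ADD D, A'. After: A=0 B=0 C=0 D=0 ZF=1 PC=1
Step 2: PC=1 exec 'MUL D, A'. After: A=0 B=0 C=0 D=0 ZF=1 PC=2
Step 3: PC=2 exec 'SUB D, A'. After: A=0 B=0 C=0 D=0 ZF=1 PC=3
Step 4: PC=3 exec 'ADD C, D'. After: A=0 B=0 C=0 D=0 ZF=1 PC=4
Step 5: PC=4 exec 'HALT'. After: A=0 B=0 C=0 D=0 ZF=1 PC=4 HALTED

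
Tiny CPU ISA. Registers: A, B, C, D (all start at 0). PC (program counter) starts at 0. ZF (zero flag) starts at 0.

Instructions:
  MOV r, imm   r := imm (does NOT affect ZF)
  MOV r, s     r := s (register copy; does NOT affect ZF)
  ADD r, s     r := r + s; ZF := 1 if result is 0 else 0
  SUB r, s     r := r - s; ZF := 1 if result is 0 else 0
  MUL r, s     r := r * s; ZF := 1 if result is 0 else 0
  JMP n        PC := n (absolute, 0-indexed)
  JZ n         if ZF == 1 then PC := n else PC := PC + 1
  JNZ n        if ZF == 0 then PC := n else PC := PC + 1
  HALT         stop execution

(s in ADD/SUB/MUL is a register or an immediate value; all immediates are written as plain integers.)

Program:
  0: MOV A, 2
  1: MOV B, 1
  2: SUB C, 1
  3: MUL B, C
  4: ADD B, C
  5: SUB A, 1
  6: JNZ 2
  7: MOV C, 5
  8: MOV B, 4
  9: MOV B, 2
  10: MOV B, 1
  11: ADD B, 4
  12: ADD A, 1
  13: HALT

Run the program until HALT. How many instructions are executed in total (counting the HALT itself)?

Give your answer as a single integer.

Answer: 19

Derivation:
Step 1: PC=0 exec 'MOV A, 2'. After: A=2 B=0 C=0 D=0 ZF=0 PC=1
Step 2: PC=1 exec 'MOV B, 1'. After: A=2 B=1 C=0 D=0 ZF=0 PC=2
Step 3: PC=2 exec 'SUB C, 1'. After: A=2 B=1 C=-1 D=0 ZF=0 PC=3
Step 4: PC=3 exec 'MUL B, C'. After: A=2 B=-1 C=-1 D=0 ZF=0 PC=4
Step 5: PC=4 exec 'ADD B, C'. After: A=2 B=-2 C=-1 D=0 ZF=0 PC=5
Step 6: PC=5 exec 'SUB A, 1'. After: A=1 B=-2 C=-1 D=0 ZF=0 PC=6
Step 7: PC=6 exec 'JNZ 2'. After: A=1 B=-2 C=-1 D=0 ZF=0 PC=2
Step 8: PC=2 exec 'SUB C, 1'. After: A=1 B=-2 C=-2 D=0 ZF=0 PC=3
Step 9: PC=3 exec 'MUL B, C'. After: A=1 B=4 C=-2 D=0 ZF=0 PC=4
Step 10: PC=4 exec 'ADD B, C'. After: A=1 B=2 C=-2 D=0 ZF=0 PC=5
Step 11: PC=5 exec 'SUB A, 1'. After: A=0 B=2 C=-2 D=0 ZF=1 PC=6
Step 12: PC=6 exec 'JNZ 2'. After: A=0 B=2 C=-2 D=0 ZF=1 PC=7
Step 13: PC=7 exec 'MOV C, 5'. After: A=0 B=2 C=5 D=0 ZF=1 PC=8
Step 14: PC=8 exec 'MOV B, 4'. After: A=0 B=4 C=5 D=0 ZF=1 PC=9
Step 15: PC=9 exec 'MOV B, 2'. After: A=0 B=2 C=5 D=0 ZF=1 PC=10
Step 16: PC=10 exec 'MOV B, 1'. After: A=0 B=1 C=5 D=0 ZF=1 PC=11
Step 17: PC=11 exec 'ADD B, 4'. After: A=0 B=5 C=5 D=0 ZF=0 PC=12
Step 18: PC=12 exec 'ADD A, 1'. After: A=1 B=5 C=5 D=0 ZF=0 PC=13
Step 19: PC=13 exec 'HALT'. After: A=1 B=5 C=5 D=0 ZF=0 PC=13 HALTED
Total instructions executed: 19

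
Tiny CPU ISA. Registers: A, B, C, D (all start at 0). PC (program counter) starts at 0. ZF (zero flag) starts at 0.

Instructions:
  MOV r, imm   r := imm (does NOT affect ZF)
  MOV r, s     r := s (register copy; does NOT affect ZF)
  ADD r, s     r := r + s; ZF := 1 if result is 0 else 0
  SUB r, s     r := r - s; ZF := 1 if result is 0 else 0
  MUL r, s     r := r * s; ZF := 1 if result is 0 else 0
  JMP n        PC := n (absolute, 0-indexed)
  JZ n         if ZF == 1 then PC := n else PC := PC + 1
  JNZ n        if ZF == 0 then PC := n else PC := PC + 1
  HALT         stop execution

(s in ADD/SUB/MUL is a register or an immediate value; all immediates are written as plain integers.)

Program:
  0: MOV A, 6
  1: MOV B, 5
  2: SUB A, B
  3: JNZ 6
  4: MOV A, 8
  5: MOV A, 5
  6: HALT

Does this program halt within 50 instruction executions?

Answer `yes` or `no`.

Step 1: PC=0 exec 'MOV A, 6'. After: A=6 B=0 C=0 D=0 ZF=0 PC=1
Step 2: PC=1 exec 'MOV B, 5'. After: A=6 B=5 C=0 D=0 ZF=0 PC=2
Step 3: PC=2 exec 'SUB A, B'. After: A=1 B=5 C=0 D=0 ZF=0 PC=3
Step 4: PC=3 exec 'JNZ 6'. After: A=1 B=5 C=0 D=0 ZF=0 PC=6
Step 5: PC=6 exec 'HALT'. After: A=1 B=5 C=0 D=0 ZF=0 PC=6 HALTED

Answer: yes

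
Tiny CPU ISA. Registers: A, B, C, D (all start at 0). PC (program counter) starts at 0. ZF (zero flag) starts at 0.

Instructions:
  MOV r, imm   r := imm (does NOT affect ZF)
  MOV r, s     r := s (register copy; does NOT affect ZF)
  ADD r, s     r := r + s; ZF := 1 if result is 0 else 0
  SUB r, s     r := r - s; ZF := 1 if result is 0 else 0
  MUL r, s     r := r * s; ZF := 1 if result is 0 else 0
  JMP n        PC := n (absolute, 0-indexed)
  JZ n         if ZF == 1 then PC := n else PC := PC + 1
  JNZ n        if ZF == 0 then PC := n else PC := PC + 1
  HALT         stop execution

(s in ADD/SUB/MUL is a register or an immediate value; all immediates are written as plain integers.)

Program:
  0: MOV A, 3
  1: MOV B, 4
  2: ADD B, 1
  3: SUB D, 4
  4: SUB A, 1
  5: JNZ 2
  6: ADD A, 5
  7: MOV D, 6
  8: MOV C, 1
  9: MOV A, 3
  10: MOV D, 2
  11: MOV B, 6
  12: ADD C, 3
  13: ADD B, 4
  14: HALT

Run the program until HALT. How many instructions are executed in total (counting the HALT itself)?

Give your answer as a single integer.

Step 1: PC=0 exec 'MOV A, 3'. After: A=3 B=0 C=0 D=0 ZF=0 PC=1
Step 2: PC=1 exec 'MOV B, 4'. After: A=3 B=4 C=0 D=0 ZF=0 PC=2
Step 3: PC=2 exec 'ADD B, 1'. After: A=3 B=5 C=0 D=0 ZF=0 PC=3
Step 4: PC=3 exec 'SUB D, 4'. After: A=3 B=5 C=0 D=-4 ZF=0 PC=4
Step 5: PC=4 exec 'SUB A, 1'. After: A=2 B=5 C=0 D=-4 ZF=0 PC=5
Step 6: PC=5 exec 'JNZ 2'. After: A=2 B=5 C=0 D=-4 ZF=0 PC=2
Step 7: PC=2 exec 'ADD B, 1'. After: A=2 B=6 C=0 D=-4 ZF=0 PC=3
Step 8: PC=3 exec 'SUB D, 4'. After: A=2 B=6 C=0 D=-8 ZF=0 PC=4
Step 9: PC=4 exec 'SUB A, 1'. After: A=1 B=6 C=0 D=-8 ZF=0 PC=5
Step 10: PC=5 exec 'JNZ 2'. After: A=1 B=6 C=0 D=-8 ZF=0 PC=2
Step 11: PC=2 exec 'ADD B, 1'. After: A=1 B=7 C=0 D=-8 ZF=0 PC=3
Step 12: PC=3 exec 'SUB D, 4'. After: A=1 B=7 C=0 D=-12 ZF=0 PC=4
Step 13: PC=4 exec 'SUB A, 1'. After: A=0 B=7 C=0 D=-12 ZF=1 PC=5
Step 14: PC=5 exec 'JNZ 2'. After: A=0 B=7 C=0 D=-12 ZF=1 PC=6
Step 15: PC=6 exec 'ADD A, 5'. After: A=5 B=7 C=0 D=-12 ZF=0 PC=7
Step 16: PC=7 exec 'MOV D, 6'. After: A=5 B=7 C=0 D=6 ZF=0 PC=8
Step 17: PC=8 exec 'MOV C, 1'. After: A=5 B=7 C=1 D=6 ZF=0 PC=9
Step 18: PC=9 exec 'MOV A, 3'. After: A=3 B=7 C=1 D=6 ZF=0 PC=10
Step 19: PC=10 exec 'MOV D, 2'. After: A=3 B=7 C=1 D=2 ZF=0 PC=11
Step 20: PC=11 exec 'MOV B, 6'. After: A=3 B=6 C=1 D=2 ZF=0 PC=12
Step 21: PC=12 exec 'ADD C, 3'. After: A=3 B=6 C=4 D=2 ZF=0 PC=13
Step 22: PC=13 exec 'ADD B, 4'. After: A=3 B=10 C=4 D=2 ZF=0 PC=14
Step 23: PC=14 exec 'HALT'. After: A=3 B=10 C=4 D=2 ZF=0 PC=14 HALTED
Total instructions executed: 23

Answer: 23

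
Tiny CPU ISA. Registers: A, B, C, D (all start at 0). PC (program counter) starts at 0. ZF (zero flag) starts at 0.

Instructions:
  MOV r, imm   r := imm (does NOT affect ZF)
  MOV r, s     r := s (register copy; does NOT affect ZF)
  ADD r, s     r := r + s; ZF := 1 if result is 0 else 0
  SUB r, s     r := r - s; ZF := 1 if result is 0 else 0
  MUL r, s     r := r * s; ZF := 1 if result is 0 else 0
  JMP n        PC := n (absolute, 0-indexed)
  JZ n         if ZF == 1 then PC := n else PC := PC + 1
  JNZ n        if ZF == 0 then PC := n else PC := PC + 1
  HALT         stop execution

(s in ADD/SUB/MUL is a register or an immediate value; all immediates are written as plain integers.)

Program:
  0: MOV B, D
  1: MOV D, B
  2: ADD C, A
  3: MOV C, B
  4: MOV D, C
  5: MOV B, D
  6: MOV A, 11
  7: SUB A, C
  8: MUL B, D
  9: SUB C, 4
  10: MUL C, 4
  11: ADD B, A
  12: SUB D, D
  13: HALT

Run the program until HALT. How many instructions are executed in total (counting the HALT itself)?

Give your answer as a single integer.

Answer: 14

Derivation:
Step 1: PC=0 exec 'MOV B, D'. After: A=0 B=0 C=0 D=0 ZF=0 PC=1
Step 2: PC=1 exec 'MOV D, B'. After: A=0 B=0 C=0 D=0 ZF=0 PC=2
Step 3: PC=2 exec 'ADD C, A'. After: A=0 B=0 C=0 D=0 ZF=1 PC=3
Step 4: PC=3 exec 'MOV C, B'. After: A=0 B=0 C=0 D=0 ZF=1 PC=4
Step 5: PC=4 exec 'MOV D, C'. After: A=0 B=0 C=0 D=0 ZF=1 PC=5
Step 6: PC=5 exec 'MOV B, D'. After: A=0 B=0 C=0 D=0 ZF=1 PC=6
Step 7: PC=6 exec 'MOV A, 11'. After: A=11 B=0 C=0 D=0 ZF=1 PC=7
Step 8: PC=7 exec 'SUB A, C'. After: A=11 B=0 C=0 D=0 ZF=0 PC=8
Step 9: PC=8 exec 'MUL B, D'. After: A=11 B=0 C=0 D=0 ZF=1 PC=9
Step 10: PC=9 exec 'SUB C, 4'. After: A=11 B=0 C=-4 D=0 ZF=0 PC=10
Step 11: PC=10 exec 'MUL C, 4'. After: A=11 B=0 C=-16 D=0 ZF=0 PC=11
Step 12: PC=11 exec 'ADD B, A'. After: A=11 B=11 C=-16 D=0 ZF=0 PC=12
Step 13: PC=12 exec 'SUB D, D'. After: A=11 B=11 C=-16 D=0 ZF=1 PC=13
Step 14: PC=13 exec 'HALT'. After: A=11 B=11 C=-16 D=0 ZF=1 PC=13 HALTED
Total instructions executed: 14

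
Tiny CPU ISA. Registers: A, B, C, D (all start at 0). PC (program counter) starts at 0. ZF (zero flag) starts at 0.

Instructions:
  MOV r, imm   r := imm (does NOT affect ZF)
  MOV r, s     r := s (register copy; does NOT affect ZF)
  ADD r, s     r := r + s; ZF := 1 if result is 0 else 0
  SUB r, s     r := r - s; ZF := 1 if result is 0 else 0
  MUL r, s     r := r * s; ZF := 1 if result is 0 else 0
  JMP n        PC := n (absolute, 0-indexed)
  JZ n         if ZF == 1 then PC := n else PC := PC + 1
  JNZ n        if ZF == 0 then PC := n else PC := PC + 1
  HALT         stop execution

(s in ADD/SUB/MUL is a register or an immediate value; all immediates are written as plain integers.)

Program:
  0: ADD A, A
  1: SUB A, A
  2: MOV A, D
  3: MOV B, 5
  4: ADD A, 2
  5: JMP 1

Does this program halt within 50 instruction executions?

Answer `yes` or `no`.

Answer: no

Derivation:
Step 1: PC=0 exec 'ADD A, A'. After: A=0 B=0 C=0 D=0 ZF=1 PC=1
Step 2: PC=1 exec 'SUB A, A'. After: A=0 B=0 C=0 D=0 ZF=1 PC=2
Step 3: PC=2 exec 'MOV A, D'. After: A=0 B=0 C=0 D=0 ZF=1 PC=3
Step 4: PC=3 exec 'MOV B, 5'. After: A=0 B=5 C=0 D=0 ZF=1 PC=4
Step 5: PC=4 exec 'ADD A, 2'. After: A=2 B=5 C=0 D=0 ZF=0 PC=5
Step 6: PC=5 exec 'JMP 1'. After: A=2 B=5 C=0 D=0 ZF=0 PC=1
Step 7: PC=1 exec 'SUB A, A'. After: A=0 B=5 C=0 D=0 ZF=1 PC=2
Step 8: PC=2 exec 'MOV A, D'. After: A=0 B=5 C=0 D=0 ZF=1 PC=3
Step 9: PC=3 exec 'MOV B, 5'. After: A=0 B=5 C=0 D=0 ZF=1 PC=4
State after step 9 equals state after step 4: the program is in a cycle of length 5 and will never halt.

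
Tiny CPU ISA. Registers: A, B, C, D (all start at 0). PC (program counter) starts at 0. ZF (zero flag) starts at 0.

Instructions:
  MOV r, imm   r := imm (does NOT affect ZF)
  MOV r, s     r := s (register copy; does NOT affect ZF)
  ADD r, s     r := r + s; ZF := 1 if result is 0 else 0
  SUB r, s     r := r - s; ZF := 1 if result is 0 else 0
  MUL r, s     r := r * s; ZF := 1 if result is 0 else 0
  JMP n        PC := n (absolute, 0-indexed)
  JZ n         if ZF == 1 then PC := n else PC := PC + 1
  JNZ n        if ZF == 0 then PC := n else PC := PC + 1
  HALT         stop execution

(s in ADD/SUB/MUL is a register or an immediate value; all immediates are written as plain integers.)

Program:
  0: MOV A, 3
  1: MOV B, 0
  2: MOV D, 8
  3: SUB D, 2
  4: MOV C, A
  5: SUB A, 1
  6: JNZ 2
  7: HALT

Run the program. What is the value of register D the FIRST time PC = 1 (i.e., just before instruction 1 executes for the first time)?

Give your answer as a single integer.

Step 1: PC=0 exec 'MOV A, 3'. After: A=3 B=0 C=0 D=0 ZF=0 PC=1
First time PC=1: D=0

0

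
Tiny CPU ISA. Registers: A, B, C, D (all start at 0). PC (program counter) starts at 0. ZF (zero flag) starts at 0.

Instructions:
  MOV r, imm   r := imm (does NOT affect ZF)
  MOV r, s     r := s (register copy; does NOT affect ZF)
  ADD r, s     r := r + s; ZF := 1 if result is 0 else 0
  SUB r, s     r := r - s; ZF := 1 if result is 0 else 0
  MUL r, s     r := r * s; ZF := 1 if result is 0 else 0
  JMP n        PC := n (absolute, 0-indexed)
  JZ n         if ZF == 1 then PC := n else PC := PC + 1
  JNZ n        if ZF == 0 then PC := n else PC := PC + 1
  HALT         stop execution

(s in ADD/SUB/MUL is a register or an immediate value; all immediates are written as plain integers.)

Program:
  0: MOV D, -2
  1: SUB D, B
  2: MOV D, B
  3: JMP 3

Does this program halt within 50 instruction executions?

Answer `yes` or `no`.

Answer: no

Derivation:
Step 1: PC=0 exec 'MOV D, -2'. After: A=0 B=0 C=0 D=-2 ZF=0 PC=1
Step 2: PC=1 exec 'SUB D, B'. After: A=0 B=0 C=0 D=-2 ZF=0 PC=2
Step 3: PC=2 exec 'MOV D, B'. After: A=0 B=0 C=0 D=0 ZF=0 PC=3
Step 4: PC=3 exec 'JMP 3'. After: A=0 B=0 C=0 D=0 ZF=0 PC=3
State after step 4 equals state after step 3: the program is in a cycle of length 1 and will never halt.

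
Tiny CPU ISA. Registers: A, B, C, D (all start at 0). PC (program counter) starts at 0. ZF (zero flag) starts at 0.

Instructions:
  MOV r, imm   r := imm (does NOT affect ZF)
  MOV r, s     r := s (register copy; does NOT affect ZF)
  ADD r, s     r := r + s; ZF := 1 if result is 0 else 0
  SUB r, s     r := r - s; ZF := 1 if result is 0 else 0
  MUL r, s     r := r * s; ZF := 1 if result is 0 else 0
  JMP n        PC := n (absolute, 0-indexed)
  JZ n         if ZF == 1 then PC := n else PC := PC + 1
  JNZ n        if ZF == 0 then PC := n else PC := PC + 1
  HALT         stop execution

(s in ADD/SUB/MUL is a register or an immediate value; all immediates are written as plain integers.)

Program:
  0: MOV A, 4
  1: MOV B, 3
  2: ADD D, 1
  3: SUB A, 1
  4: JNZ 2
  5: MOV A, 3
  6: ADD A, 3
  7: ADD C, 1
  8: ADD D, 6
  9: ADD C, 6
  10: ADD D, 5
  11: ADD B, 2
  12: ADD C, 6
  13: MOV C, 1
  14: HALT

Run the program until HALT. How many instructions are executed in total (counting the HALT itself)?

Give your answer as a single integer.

Step 1: PC=0 exec 'MOV A, 4'. After: A=4 B=0 C=0 D=0 ZF=0 PC=1
Step 2: PC=1 exec 'MOV B, 3'. After: A=4 B=3 C=0 D=0 ZF=0 PC=2
Step 3: PC=2 exec 'ADD D, 1'. After: A=4 B=3 C=0 D=1 ZF=0 PC=3
Step 4: PC=3 exec 'SUB A, 1'. After: A=3 B=3 C=0 D=1 ZF=0 PC=4
Step 5: PC=4 exec 'JNZ 2'. After: A=3 B=3 C=0 D=1 ZF=0 PC=2
Step 6: PC=2 exec 'ADD D, 1'. After: A=3 B=3 C=0 D=2 ZF=0 PC=3
Step 7: PC=3 exec 'SUB A, 1'. After: A=2 B=3 C=0 D=2 ZF=0 PC=4
Step 8: PC=4 exec 'JNZ 2'. After: A=2 B=3 C=0 D=2 ZF=0 PC=2
Step 9: PC=2 exec 'ADD D, 1'. After: A=2 B=3 C=0 D=3 ZF=0 PC=3
Step 10: PC=3 exec 'SUB A, 1'. After: A=1 B=3 C=0 D=3 ZF=0 PC=4
Step 11: PC=4 exec 'JNZ 2'. After: A=1 B=3 C=0 D=3 ZF=0 PC=2
Step 12: PC=2 exec 'ADD D, 1'. After: A=1 B=3 C=0 D=4 ZF=0 PC=3
Step 13: PC=3 exec 'SUB A, 1'. After: A=0 B=3 C=0 D=4 ZF=1 PC=4
Step 14: PC=4 exec 'JNZ 2'. After: A=0 B=3 C=0 D=4 ZF=1 PC=5
Step 15: PC=5 exec 'MOV A, 3'. After: A=3 B=3 C=0 D=4 ZF=1 PC=6
Step 16: PC=6 exec 'ADD A, 3'. After: A=6 B=3 C=0 D=4 ZF=0 PC=7
Step 17: PC=7 exec 'ADD C, 1'. After: A=6 B=3 C=1 D=4 ZF=0 PC=8
Step 18: PC=8 exec 'ADD D, 6'. After: A=6 B=3 C=1 D=10 ZF=0 PC=9
Step 19: PC=9 exec 'ADD C, 6'. After: A=6 B=3 C=7 D=10 ZF=0 PC=10
Step 20: PC=10 exec 'ADD D, 5'. After: A=6 B=3 C=7 D=15 ZF=0 PC=11
Step 21: PC=11 exec 'ADD B, 2'. After: A=6 B=5 C=7 D=15 ZF=0 PC=12
Step 22: PC=12 exec 'ADD C, 6'. After: A=6 B=5 C=13 D=15 ZF=0 PC=13
Step 23: PC=13 exec 'MOV C, 1'. After: A=6 B=5 C=1 D=15 ZF=0 PC=14
Step 24: PC=14 exec 'HALT'. After: A=6 B=5 C=1 D=15 ZF=0 PC=14 HALTED
Total instructions executed: 24

Answer: 24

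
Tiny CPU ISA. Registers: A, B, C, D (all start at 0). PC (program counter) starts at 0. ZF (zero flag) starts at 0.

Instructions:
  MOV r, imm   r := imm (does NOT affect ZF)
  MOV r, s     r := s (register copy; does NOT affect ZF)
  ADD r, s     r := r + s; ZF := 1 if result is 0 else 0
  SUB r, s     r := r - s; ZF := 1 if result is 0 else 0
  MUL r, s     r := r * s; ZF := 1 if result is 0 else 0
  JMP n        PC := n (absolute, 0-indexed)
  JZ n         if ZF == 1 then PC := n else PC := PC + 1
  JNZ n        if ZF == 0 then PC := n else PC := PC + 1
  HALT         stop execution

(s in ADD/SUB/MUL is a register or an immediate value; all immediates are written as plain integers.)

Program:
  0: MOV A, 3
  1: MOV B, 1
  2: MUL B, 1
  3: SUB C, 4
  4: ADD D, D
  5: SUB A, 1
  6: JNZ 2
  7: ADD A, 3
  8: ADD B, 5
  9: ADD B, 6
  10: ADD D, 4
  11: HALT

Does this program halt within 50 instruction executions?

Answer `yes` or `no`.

Answer: yes

Derivation:
Step 1: PC=0 exec 'MOV A, 3'. After: A=3 B=0 C=0 D=0 ZF=0 PC=1
Step 2: PC=1 exec 'MOV B, 1'. After: A=3 B=1 C=0 D=0 ZF=0 PC=2
Step 3: PC=2 exec 'MUL B, 1'. After: A=3 B=1 C=0 D=0 ZF=0 PC=3
Step 4: PC=3 exec 'SUB C, 4'. After: A=3 B=1 C=-4 D=0 ZF=0 PC=4
Step 5: PC=4 exec 'ADD D, D'. After: A=3 B=1 C=-4 D=0 ZF=1 PC=5
Step 6: PC=5 exec 'SUB A, 1'. After: A=2 B=1 C=-4 D=0 ZF=0 PC=6
Step 7: PC=6 exec 'JNZ 2'. After: A=2 B=1 C=-4 D=0 ZF=0 PC=2
Step 8: PC=2 exec 'MUL B, 1'. After: A=2 B=1 C=-4 D=0 ZF=0 PC=3
Step 9: PC=3 exec 'SUB C, 4'. After: A=2 B=1 C=-8 D=0 ZF=0 PC=4
Step 10: PC=4 exec 'ADD D, D'. After: A=2 B=1 C=-8 D=0 ZF=1 PC=5
Step 11: PC=5 exec 'SUB A, 1'. After: A=1 B=1 C=-8 D=0 ZF=0 PC=6
Step 12: PC=6 exec 'JNZ 2'. After: A=1 B=1 C=-8 D=0 ZF=0 PC=2
Step 13: PC=2 exec 'MUL B, 1'. After: A=1 B=1 C=-8 D=0 ZF=0 PC=3
Step 14: PC=3 exec 'SUB C, 4'. After: A=1 B=1 C=-12 D=0 ZF=0 PC=4
Step 15: PC=4 exec 'ADD D, D'. After: A=1 B=1 C=-12 D=0 ZF=1 PC=5
Step 16: PC=5 exec 'SUB A, 1'. After: A=0 B=1 C=-12 D=0 ZF=1 PC=6
Step 17: PC=6 exec 'JNZ 2'. After: A=0 B=1 C=-12 D=0 ZF=1 PC=7
Step 18: PC=7 exec 'ADD A, 3'. After: A=3 B=1 C=-12 D=0 ZF=0 PC=8
Step 19: PC=8 exec 'ADD B, 5'. After: A=3 B=6 C=-12 D=0 ZF=0 PC=9
Step 20: PC=9 exec 'ADD B, 6'. After: A=3 B=12 C=-12 D=0 ZF=0 PC=10
Step 21: PC=10 exec 'ADD D, 4'. After: A=3 B=12 C=-12 D=4 ZF=0 PC=11
Step 22: PC=11 exec 'HALT'. After: A=3 B=12 C=-12 D=4 ZF=0 PC=11 HALTED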